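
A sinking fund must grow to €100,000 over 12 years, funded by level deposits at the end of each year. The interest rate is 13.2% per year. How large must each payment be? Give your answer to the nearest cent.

€3,851.22

Level ordinary annuity; solve FV = PMT × [((1+r)^n − 1)/r] for PMT.
Periodic rate r = 0.132 per year.
With n = 12: PMT = 100,000 / ([((1+r)^n − 1)/r]) = €3,851.22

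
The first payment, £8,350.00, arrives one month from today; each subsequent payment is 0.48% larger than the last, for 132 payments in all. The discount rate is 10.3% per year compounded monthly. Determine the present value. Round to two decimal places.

£863,149.44

Periodic rate r = 0.103/12 per month; n is counted in months.
Growing ordinary annuity: PV = PMT₁ × [1 − ((1+g)/(1+r))^n] / (r − g) = 8,350 × [1 − ((1+0.0048)/(1+r))^132] / (r − 0.0048) = £863,149.44.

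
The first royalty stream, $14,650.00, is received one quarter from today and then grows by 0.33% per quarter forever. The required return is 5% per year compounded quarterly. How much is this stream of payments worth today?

Periodic rate r = 0.05/4 per quarter.
Growing perpetuity (Gordon): PV = PMT₁ / (r − g) = 14,650 / (r − 0.0033) = $1,592,391.30.

$1,592,391.30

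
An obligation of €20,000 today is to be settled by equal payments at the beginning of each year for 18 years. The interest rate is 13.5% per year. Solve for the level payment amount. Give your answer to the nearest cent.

Level annuity due; solve PV = PMT × [(1 − (1+r)^−n)/r] × (1+r) for PMT.
Periodic rate r = 0.135 per year.
With n = 18: PMT = 20,000 / ([(1 − (1+r)^−n)/r] × (1+r)) = €2,650.08

€2,650.08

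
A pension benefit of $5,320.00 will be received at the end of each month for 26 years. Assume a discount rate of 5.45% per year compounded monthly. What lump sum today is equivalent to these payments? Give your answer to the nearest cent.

$886,474.91

This is an ordinary annuity: 312 payments of $5,320.00 at the end of each month.
Periodic rate r = 0.0545/12 per month; n is counted in months.
PV = PMT × [(1 − (1+r)^−n)/r] = 5,320 × [1 − (1+r)^−312] / r = $886,474.91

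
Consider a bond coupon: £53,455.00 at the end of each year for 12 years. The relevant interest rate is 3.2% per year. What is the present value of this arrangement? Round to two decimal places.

This is an ordinary annuity: 12 payments of £53,455.00 at the end of each year.
Periodic rate r = 0.032 per year.
PV = PMT × [(1 − (1+r)^−n)/r] = 53,455 × [1 − (1+r)^−12] / r = £525,794.30

£525,794.30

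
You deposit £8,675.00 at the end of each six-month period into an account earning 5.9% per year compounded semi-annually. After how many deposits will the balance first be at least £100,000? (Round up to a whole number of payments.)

Periodic rate r = 0.059/2 per half-year; n is counted in half-years.
Ordinary annuity FV: 100,000 = 8,675 × [((1+r)^n − 1)/r].
(1+r)^n = 1 + 100,000 × r / 8,675, so n = ln(1 + 100,000·r/8,675) / ln(1+r) = 10.07.
Round up to a whole number of payments: n = 11.

11 payments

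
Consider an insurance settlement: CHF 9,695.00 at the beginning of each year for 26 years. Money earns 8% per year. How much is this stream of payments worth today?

This is an annuity due: 26 payments of CHF 9,695.00 at the beginning of each year.
Periodic rate r = 0.08 per year.
PV = PMT × [(1 − (1+r)^−n)/r] × (1+r) = 9,695 × [1 − (1+r)^−26] / r × (1+r) = CHF 113,186.96

CHF 113,186.96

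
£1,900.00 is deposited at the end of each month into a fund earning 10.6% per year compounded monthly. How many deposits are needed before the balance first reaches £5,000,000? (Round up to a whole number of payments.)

363 payments

Periodic rate r = 0.106/12 per month; n is counted in months.
Ordinary annuity FV: 5,000,000 = 1,900 × [((1+r)^n − 1)/r].
(1+r)^n = 1 + 5,000,000 × r / 1,900, so n = ln(1 + 5,000,000·r/1,900) / ln(1+r) = 362.52.
Round up to a whole number of payments: n = 363.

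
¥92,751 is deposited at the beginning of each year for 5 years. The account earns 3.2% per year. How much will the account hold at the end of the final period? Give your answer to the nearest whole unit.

This is an annuity due: 5 deposits of ¥92,751 at the beginning of each year.
Periodic rate r = 0.032 per year.
FV = PMT × [((1+r)^n − 1)/r] × (1+r) = 92,751 × [(1+r)^5 − 1] / r × (1+r) = ¥510,221

¥510,221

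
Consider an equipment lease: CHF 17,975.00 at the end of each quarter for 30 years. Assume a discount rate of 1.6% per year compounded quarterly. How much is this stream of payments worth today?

This is an ordinary annuity: 120 payments of CHF 17,975.00 at the end of each quarter.
Periodic rate r = 0.016/4 per quarter; n is counted in quarters.
PV = PMT × [(1 − (1+r)^−n)/r] = 17,975 × [1 − (1+r)^−120] / r = CHF 1,710,428.52

CHF 1,710,428.52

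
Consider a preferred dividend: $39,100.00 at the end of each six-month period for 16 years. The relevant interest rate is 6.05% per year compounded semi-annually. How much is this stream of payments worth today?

$794,495.36

This is an ordinary annuity: 32 payments of $39,100.00 at the end of each six-month period.
Periodic rate r = 0.0605/2 per half-year; n is counted in half-years.
PV = PMT × [(1 − (1+r)^−n)/r] = 39,100 × [1 − (1+r)^−32] / r = $794,495.36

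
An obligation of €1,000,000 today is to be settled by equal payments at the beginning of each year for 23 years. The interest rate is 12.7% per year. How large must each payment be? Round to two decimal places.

€120,385.61

Level annuity due; solve PV = PMT × [(1 − (1+r)^−n)/r] × (1+r) for PMT.
Periodic rate r = 0.127 per year.
With n = 23: PMT = 1,000,000 / ([(1 − (1+r)^−n)/r] × (1+r)) = €120,385.61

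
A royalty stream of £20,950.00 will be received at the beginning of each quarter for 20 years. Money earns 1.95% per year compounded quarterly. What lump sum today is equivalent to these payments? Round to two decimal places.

£1,391,821.30

This is an annuity due: 80 payments of £20,950.00 at the beginning of each quarter.
Periodic rate r = 0.0195/4 per quarter; n is counted in quarters.
PV = PMT × [(1 − (1+r)^−n)/r] × (1+r) = 20,950 × [1 − (1+r)^−80] / r × (1+r) = £1,391,821.30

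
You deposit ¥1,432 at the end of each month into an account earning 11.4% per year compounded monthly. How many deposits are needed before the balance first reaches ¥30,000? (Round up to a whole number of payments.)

Periodic rate r = 0.114/12 per month; n is counted in months.
Ordinary annuity FV: 30,000 = 1,432 × [((1+r)^n − 1)/r].
(1+r)^n = 1 + 30,000 × r / 1,432, so n = ln(1 + 30,000·r/1,432) / ln(1+r) = 19.20.
Round up to a whole number of payments: n = 20.

20 payments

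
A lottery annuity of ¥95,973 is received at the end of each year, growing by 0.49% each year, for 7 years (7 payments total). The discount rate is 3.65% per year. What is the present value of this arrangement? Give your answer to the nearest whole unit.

Periodic rate r = 0.0365 per year.
Growing ordinary annuity: PV = PMT₁ × [1 − ((1+g)/(1+r))^n] / (r − g) = 95,973 × [1 − ((1+0.0049)/(1+r))^7] / (r − 0.0049) = ¥591,794.

¥591,794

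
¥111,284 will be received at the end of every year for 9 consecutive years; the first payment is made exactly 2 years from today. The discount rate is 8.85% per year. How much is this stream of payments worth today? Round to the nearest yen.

Ordinary annuity of 9 payments, first payment at period 2.
Periodic rate r = 0.0885 per year.
The ordinary-annuity PV formula values the stream one period before the first payment (period 1); discount that back 1 periods:
PV₀ = 111,284 × [1 − (1+r)^−9] / r × (1+r)^−1 = ¥616,686

¥616,686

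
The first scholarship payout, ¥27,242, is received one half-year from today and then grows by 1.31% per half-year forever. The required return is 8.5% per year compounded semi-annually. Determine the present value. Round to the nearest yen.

¥926,599

Periodic rate r = 0.085/2 per half-year.
Growing perpetuity (Gordon): PV = PMT₁ / (r − g) = 27,242 / (r − 0.0131) = ¥926,599.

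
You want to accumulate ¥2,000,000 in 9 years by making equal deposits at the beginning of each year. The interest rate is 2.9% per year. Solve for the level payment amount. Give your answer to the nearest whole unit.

Level annuity due; solve FV = PMT × [((1+r)^n − 1)/r] × (1+r) for PMT.
Periodic rate r = 0.029 per year.
With n = 9: PMT = 2,000,000 / ([((1+r)^n − 1)/r] × (1+r)) = ¥192,100

¥192,100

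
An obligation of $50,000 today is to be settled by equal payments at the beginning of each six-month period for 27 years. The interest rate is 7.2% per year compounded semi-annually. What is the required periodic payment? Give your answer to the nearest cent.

Level annuity due; solve PV = PMT × [(1 − (1+r)^−n)/r] × (1+r) for PMT.
Periodic rate r = 0.072/2 per half-year; n is counted in half-years.
With n = 54: PMT = 50,000 / ([(1 − (1+r)^−n)/r] × (1+r)) = $2,039.52

$2,039.52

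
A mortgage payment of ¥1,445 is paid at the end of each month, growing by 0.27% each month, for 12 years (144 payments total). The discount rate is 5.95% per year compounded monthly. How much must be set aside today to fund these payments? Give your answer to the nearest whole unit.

Periodic rate r = 0.0595/12 per month; n is counted in months.
Growing ordinary annuity: PV = PMT₁ × [1 − ((1+g)/(1+r))^n] / (r − g) = 1,445 × [1 − ((1+0.0027)/(1+r))^144] / (r − 0.0027) = ¥177,060.

¥177,060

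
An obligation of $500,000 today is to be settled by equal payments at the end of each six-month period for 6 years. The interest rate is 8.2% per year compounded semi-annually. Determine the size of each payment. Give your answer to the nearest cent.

$53,585.67

Level ordinary annuity; solve PV = PMT × [(1 − (1+r)^−n)/r] for PMT.
Periodic rate r = 0.082/2 per half-year; n is counted in half-years.
With n = 12: PMT = 500,000 / ([(1 − (1+r)^−n)/r]) = $53,585.67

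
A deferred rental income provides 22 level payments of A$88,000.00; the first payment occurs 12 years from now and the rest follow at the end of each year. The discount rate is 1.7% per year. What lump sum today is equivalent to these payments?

A$1,332,492.26

Ordinary annuity of 22 payments, first payment at period 12.
Periodic rate r = 0.017 per year.
The ordinary-annuity PV formula values the stream one period before the first payment (period 11); discount that back 11 periods:
PV₀ = 88,000 × [1 − (1+r)^−22] / r × (1+r)^−11 = A$1,332,492.26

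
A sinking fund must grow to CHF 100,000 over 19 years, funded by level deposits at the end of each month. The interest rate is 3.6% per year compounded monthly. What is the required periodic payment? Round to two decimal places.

Level ordinary annuity; solve FV = PMT × [((1+r)^n − 1)/r] for PMT.
Periodic rate r = 0.036/12 per month; n is counted in months.
With n = 228: PMT = 100,000 / ([((1+r)^n − 1)/r]) = CHF 306.20

CHF 306.20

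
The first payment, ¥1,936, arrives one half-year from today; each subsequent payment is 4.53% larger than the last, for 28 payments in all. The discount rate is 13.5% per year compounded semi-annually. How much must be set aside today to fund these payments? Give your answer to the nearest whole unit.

¥38,790

Periodic rate r = 0.135/2 per half-year; n is counted in half-years.
Growing ordinary annuity: PV = PMT₁ × [1 − ((1+g)/(1+r))^n] / (r − g) = 1,936 × [1 − ((1+0.0453)/(1+r))^28] / (r − 0.0453) = ¥38,790.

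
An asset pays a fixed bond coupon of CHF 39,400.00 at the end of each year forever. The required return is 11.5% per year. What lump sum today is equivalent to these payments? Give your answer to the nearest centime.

CHF 342,608.70

Periodic rate r = 0.115 per year.
Level perpetuity: PV = PMT / r = 39,400 / (0.115) = CHF 342,608.70.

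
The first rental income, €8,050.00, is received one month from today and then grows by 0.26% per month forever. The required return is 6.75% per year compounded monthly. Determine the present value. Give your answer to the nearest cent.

€2,661,157.02

Periodic rate r = 0.0675/12 per month.
Growing perpetuity (Gordon): PV = PMT₁ / (r − g) = 8,050 / (r − 0.0026) = €2,661,157.02.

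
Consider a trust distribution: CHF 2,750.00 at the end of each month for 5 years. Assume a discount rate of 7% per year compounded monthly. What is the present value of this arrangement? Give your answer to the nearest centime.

CHF 138,880.48

This is an ordinary annuity: 60 payments of CHF 2,750.00 at the end of each month.
Periodic rate r = 0.07/12 per month; n is counted in months.
PV = PMT × [(1 − (1+r)^−n)/r] = 2,750 × [1 − (1+r)^−60] / r = CHF 138,880.48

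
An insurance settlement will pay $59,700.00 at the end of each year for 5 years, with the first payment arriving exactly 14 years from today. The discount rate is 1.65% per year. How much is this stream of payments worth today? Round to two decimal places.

$229,796.03

Ordinary annuity of 5 payments, first payment at period 14.
Periodic rate r = 0.0165 per year.
The ordinary-annuity PV formula values the stream one period before the first payment (period 13); discount that back 13 periods:
PV₀ = 59,700 × [1 − (1+r)^−5] / r × (1+r)^−13 = $229,796.03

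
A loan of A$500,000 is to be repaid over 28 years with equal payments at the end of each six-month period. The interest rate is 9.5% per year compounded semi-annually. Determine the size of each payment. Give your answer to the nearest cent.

A$25,658.09

Level ordinary annuity; solve PV = PMT × [(1 − (1+r)^−n)/r] for PMT.
Periodic rate r = 0.095/2 per half-year; n is counted in half-years.
With n = 56: PMT = 500,000 / ([(1 − (1+r)^−n)/r]) = A$25,658.09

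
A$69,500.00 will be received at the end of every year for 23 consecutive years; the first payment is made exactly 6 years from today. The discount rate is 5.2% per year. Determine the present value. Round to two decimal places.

Ordinary annuity of 23 payments, first payment at period 6.
Periodic rate r = 0.052 per year.
The ordinary-annuity PV formula values the stream one period before the first payment (period 5); discount that back 5 periods:
PV₀ = 69,500 × [1 − (1+r)^−23] / r × (1+r)^−5 = A$714,044.49

A$714,044.49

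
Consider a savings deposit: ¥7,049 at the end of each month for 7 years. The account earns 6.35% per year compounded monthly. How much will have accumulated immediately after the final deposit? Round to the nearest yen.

¥743,153

This is an ordinary annuity: 84 deposits of ¥7,049 at the end of each month.
Periodic rate r = 0.0635/12 per month; n is counted in months.
FV = PMT × [((1+r)^n − 1)/r] = 7,049 × [(1+r)^84 − 1] / r = ¥743,153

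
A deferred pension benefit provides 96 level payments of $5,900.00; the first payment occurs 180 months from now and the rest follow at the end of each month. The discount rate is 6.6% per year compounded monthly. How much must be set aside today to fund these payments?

$164,515.29

Ordinary annuity of 96 payments, first payment at period 180.
Periodic rate r = 0.066/12 per month; n is counted in months.
The ordinary-annuity PV formula values the stream one period before the first payment (period 179); discount that back 179 periods:
PV₀ = 5,900 × [1 − (1+r)^−96] / r × (1+r)^−179 = $164,515.29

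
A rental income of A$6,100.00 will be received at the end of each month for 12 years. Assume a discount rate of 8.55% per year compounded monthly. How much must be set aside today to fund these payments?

This is an ordinary annuity: 144 payments of A$6,100.00 at the end of each month.
Periodic rate r = 0.0855/12 per month; n is counted in months.
PV = PMT × [(1 − (1+r)^−n)/r] = 6,100 × [1 − (1+r)^−144] / r = A$548,148.85

A$548,148.85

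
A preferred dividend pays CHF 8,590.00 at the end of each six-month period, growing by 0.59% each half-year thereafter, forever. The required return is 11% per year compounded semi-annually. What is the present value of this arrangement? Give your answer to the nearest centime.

CHF 174,949.08

Periodic rate r = 0.11/2 per half-year.
Growing perpetuity (Gordon): PV = PMT₁ / (r − g) = 8,590 / (r − 0.0059) = CHF 174,949.08.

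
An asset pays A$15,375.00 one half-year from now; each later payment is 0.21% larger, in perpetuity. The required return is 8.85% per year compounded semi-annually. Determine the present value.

Periodic rate r = 0.0885/2 per half-year.
Growing perpetuity (Gordon): PV = PMT₁ / (r − g) = 15,375 / (r − 0.0021) = A$364,768.68.

A$364,768.68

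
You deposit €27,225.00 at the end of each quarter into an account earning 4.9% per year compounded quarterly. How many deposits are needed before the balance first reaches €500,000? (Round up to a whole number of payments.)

17 payments

Periodic rate r = 0.049/4 per quarter; n is counted in quarters.
Ordinary annuity FV: 500,000 = 27,225 × [((1+r)^n − 1)/r].
(1+r)^n = 1 + 500,000 × r / 27,225, so n = ln(1 + 500,000·r/27,225) / ln(1+r) = 16.67.
Round up to a whole number of payments: n = 17.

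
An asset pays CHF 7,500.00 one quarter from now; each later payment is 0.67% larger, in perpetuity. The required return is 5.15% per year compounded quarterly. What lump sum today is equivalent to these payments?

Periodic rate r = 0.0515/4 per quarter.
Growing perpetuity (Gordon): PV = PMT₁ / (r − g) = 7,500 / (r − 0.0067) = CHF 1,214,574.90.

CHF 1,214,574.90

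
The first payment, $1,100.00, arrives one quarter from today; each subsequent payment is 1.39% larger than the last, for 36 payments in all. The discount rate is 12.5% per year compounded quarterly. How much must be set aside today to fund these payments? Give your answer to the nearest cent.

Periodic rate r = 0.125/4 per quarter; n is counted in quarters.
Growing ordinary annuity: PV = PMT₁ × [1 − ((1+g)/(1+r))^n] / (r − g) = 1,100 × [1 − ((1+0.0139)/(1+r))^36] / (r − 0.0139) = $28,980.25.

$28,980.25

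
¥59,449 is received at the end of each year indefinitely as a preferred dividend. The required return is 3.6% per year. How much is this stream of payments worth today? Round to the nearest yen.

Periodic rate r = 0.036 per year.
Level perpetuity: PV = PMT / r = 59,449 / (0.036) = ¥1,651,361.

¥1,651,361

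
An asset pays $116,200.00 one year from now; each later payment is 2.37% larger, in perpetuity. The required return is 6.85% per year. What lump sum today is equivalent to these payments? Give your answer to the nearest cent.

$2,593,750.00

Periodic rate r = 0.0685 per year.
Growing perpetuity (Gordon): PV = PMT₁ / (r − g) = 116,200 / (r − 0.0237) = $2,593,750.00.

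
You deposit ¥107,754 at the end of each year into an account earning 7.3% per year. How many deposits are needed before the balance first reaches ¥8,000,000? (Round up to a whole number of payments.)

27 payments

Periodic rate r = 0.073 per year.
Ordinary annuity FV: 8,000,000 = 107,754 × [((1+r)^n − 1)/r].
(1+r)^n = 1 + 8,000,000 × r / 107,754, so n = ln(1 + 8,000,000·r/107,754) / ln(1+r) = 26.39.
Round up to a whole number of payments: n = 27.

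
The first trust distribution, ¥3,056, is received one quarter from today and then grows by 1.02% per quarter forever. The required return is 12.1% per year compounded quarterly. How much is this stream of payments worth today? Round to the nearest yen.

¥152,419

Periodic rate r = 0.121/4 per quarter.
Growing perpetuity (Gordon): PV = PMT₁ / (r − g) = 3,056 / (r − 0.0102) = ¥152,419.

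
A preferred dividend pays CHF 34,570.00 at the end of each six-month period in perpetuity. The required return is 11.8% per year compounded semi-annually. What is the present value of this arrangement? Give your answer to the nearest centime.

CHF 585,932.20

Periodic rate r = 0.118/2 per half-year.
Level perpetuity: PV = PMT / r = 34,570 / (0.118/2) = CHF 585,932.20.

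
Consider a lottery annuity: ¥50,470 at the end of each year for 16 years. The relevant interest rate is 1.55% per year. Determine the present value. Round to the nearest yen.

¥710,338

This is an ordinary annuity: 16 payments of ¥50,470 at the end of each year.
Periodic rate r = 0.0155 per year.
PV = PMT × [(1 − (1+r)^−n)/r] = 50,470 × [1 − (1+r)^−16] / r = ¥710,338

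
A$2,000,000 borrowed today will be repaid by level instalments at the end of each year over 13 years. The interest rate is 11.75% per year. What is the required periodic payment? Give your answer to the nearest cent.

Level ordinary annuity; solve PV = PMT × [(1 − (1+r)^−n)/r] for PMT.
Periodic rate r = 0.1175 per year.
With n = 13: PMT = 2,000,000 / ([(1 − (1+r)^−n)/r]) = A$307,563.21

A$307,563.21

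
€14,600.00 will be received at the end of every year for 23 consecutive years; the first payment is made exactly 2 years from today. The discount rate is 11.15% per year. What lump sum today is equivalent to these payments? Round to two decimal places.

€107,448.90

Ordinary annuity of 23 payments, first payment at period 2.
Periodic rate r = 0.1115 per year.
The ordinary-annuity PV formula values the stream one period before the first payment (period 1); discount that back 1 periods:
PV₀ = 14,600 × [1 − (1+r)^−23] / r × (1+r)^−1 = €107,448.90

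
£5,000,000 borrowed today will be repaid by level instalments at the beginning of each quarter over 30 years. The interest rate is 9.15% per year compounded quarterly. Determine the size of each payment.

£119,752.75

Level annuity due; solve PV = PMT × [(1 − (1+r)^−n)/r] × (1+r) for PMT.
Periodic rate r = 0.0915/4 per quarter; n is counted in quarters.
With n = 120: PMT = 5,000,000 / ([(1 − (1+r)^−n)/r] × (1+r)) = £119,752.75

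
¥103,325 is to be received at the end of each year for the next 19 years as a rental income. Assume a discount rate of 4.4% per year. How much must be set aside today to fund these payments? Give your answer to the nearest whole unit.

¥1,312,096

This is an ordinary annuity: 19 payments of ¥103,325 at the end of each year.
Periodic rate r = 0.044 per year.
PV = PMT × [(1 − (1+r)^−n)/r] = 103,325 × [1 − (1+r)^−19] / r = ¥1,312,096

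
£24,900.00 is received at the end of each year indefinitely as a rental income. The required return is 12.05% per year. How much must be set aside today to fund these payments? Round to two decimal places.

Periodic rate r = 0.1205 per year.
Level perpetuity: PV = PMT / r = 24,900 / (0.1205) = £206,639.00.

£206,639.00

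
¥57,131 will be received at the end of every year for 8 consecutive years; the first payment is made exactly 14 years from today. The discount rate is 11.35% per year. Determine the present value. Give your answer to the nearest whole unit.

¥71,776

Ordinary annuity of 8 payments, first payment at period 14.
Periodic rate r = 0.1135 per year.
The ordinary-annuity PV formula values the stream one period before the first payment (period 13); discount that back 13 periods:
PV₀ = 57,131 × [1 − (1+r)^−8] / r × (1+r)^−13 = ¥71,776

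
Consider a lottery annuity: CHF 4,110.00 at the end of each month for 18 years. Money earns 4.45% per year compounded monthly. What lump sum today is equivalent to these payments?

This is an ordinary annuity: 216 payments of CHF 4,110.00 at the end of each month.
Periodic rate r = 0.0445/12 per month; n is counted in months.
PV = PMT × [(1 − (1+r)^−n)/r] = 4,110 × [1 − (1+r)^−216] / r = CHF 610,076.90

CHF 610,076.90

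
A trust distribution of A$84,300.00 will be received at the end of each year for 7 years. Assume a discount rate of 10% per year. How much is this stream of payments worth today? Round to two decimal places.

A$410,407.71

This is an ordinary annuity: 7 payments of A$84,300.00 at the end of each year.
Periodic rate r = 0.1 per year.
PV = PMT × [(1 − (1+r)^−n)/r] = 84,300 × [1 − (1+r)^−7] / r = A$410,407.71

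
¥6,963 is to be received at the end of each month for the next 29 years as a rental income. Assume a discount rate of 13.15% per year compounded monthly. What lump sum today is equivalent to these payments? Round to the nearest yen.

This is an ordinary annuity: 348 payments of ¥6,963 at the end of each month.
Periodic rate r = 0.1315/12 per month; n is counted in months.
PV = PMT × [(1 − (1+r)^−n)/r] = 6,963 × [1 − (1+r)^−348] / r = ¥621,089

¥621,089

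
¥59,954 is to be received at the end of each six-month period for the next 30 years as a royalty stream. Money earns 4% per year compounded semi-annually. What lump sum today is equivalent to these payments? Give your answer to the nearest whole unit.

This is an ordinary annuity: 60 payments of ¥59,954 at the end of each six-month period.
Periodic rate r = 0.04/2 per half-year; n is counted in half-years.
PV = PMT × [(1 − (1+r)^−n)/r] = 59,954 × [1 − (1+r)^−60] / r = ¥2,084,054

¥2,084,054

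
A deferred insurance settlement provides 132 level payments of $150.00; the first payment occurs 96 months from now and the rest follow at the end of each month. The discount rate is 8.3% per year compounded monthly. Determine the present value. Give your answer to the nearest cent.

Ordinary annuity of 132 payments, first payment at period 96.
Periodic rate r = 0.083/12 per month; n is counted in months.
The ordinary-annuity PV formula values the stream one period before the first payment (period 95); discount that back 95 periods:
PV₀ = 150 × [1 − (1+r)^−132] / r × (1+r)^−95 = $6,731.12

$6,731.12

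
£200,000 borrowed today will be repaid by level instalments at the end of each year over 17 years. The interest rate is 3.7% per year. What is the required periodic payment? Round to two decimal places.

Level ordinary annuity; solve PV = PMT × [(1 − (1+r)^−n)/r] for PMT.
Periodic rate r = 0.037 per year.
With n = 17: PMT = 200,000 / ([(1 − (1+r)^−n)/r]) = £16,059.51

£16,059.51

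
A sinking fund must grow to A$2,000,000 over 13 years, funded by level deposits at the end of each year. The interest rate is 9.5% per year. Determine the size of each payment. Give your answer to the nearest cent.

Level ordinary annuity; solve FV = PMT × [((1+r)^n − 1)/r] for PMT.
Periodic rate r = 0.095 per year.
With n = 13: PMT = 2,000,000 / ([((1+r)^n − 1)/r]) = A$84,304.11

A$84,304.11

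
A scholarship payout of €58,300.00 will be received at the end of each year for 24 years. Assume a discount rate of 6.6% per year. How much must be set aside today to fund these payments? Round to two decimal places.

€692,808.45

This is an ordinary annuity: 24 payments of €58,300.00 at the end of each year.
Periodic rate r = 0.066 per year.
PV = PMT × [(1 − (1+r)^−n)/r] = 58,300 × [1 − (1+r)^−24] / r = €692,808.45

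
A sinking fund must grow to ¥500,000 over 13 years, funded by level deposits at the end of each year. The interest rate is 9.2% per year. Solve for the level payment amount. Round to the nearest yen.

¥21,498

Level ordinary annuity; solve FV = PMT × [((1+r)^n − 1)/r] for PMT.
Periodic rate r = 0.092 per year.
With n = 13: PMT = 500,000 / ([((1+r)^n − 1)/r]) = ¥21,498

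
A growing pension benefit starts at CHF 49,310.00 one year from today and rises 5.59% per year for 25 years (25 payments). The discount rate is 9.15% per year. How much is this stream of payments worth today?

CHF 780,521.95

Periodic rate r = 0.0915 per year.
Growing ordinary annuity: PV = PMT₁ × [1 − ((1+g)/(1+r))^n] / (r − g) = 49,310 × [1 − ((1+0.0559)/(1+r))^25] / (r − 0.0559) = CHF 780,521.95.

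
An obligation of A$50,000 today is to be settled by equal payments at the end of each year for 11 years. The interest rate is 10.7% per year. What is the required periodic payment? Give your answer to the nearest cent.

Level ordinary annuity; solve PV = PMT × [(1 − (1+r)^−n)/r] for PMT.
Periodic rate r = 0.107 per year.
With n = 11: PMT = 50,000 / ([(1 − (1+r)^−n)/r]) = A$7,947.95

A$7,947.95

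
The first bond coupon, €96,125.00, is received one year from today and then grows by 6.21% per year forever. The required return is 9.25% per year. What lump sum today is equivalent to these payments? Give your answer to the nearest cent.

Periodic rate r = 0.0925 per year.
Growing perpetuity (Gordon): PV = PMT₁ / (r − g) = 96,125 / (r − 0.0621) = €3,162,006.58.

€3,162,006.58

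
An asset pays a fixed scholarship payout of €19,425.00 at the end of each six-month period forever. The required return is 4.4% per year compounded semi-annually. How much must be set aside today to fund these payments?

Periodic rate r = 0.044/2 per half-year.
Level perpetuity: PV = PMT / r = 19,425 / (0.044/2) = €882,954.55.

€882,954.55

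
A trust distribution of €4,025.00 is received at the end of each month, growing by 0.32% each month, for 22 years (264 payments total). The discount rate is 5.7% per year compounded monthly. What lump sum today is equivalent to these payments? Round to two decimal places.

Periodic rate r = 0.057/12 per month; n is counted in months.
Growing ordinary annuity: PV = PMT₁ × [1 − ((1+g)/(1+r))^n] / (r − g) = 4,025 × [1 − ((1+0.0032)/(1+r))^264] / (r − 0.0032) = €869,248.71.

€869,248.71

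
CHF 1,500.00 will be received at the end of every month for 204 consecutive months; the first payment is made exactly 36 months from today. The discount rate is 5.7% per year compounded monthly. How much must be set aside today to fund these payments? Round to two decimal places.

Ordinary annuity of 204 payments, first payment at period 36.
Periodic rate r = 0.057/12 per month; n is counted in months.
The ordinary-annuity PV formula values the stream one period before the first payment (period 35); discount that back 35 periods:
PV₀ = 1,500 × [1 − (1+r)^−204] / r × (1+r)^−35 = CHF 165,777.24

CHF 165,777.24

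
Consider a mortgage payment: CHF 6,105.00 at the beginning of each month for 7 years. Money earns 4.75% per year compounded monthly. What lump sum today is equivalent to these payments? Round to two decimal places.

This is an annuity due: 84 payments of CHF 6,105.00 at the beginning of each month.
Periodic rate r = 0.0475/12 per month; n is counted in months.
PV = PMT × [(1 − (1+r)^−n)/r] × (1+r) = 6,105 × [1 − (1+r)^−84] / r × (1+r) = CHF 437,274.80

CHF 437,274.80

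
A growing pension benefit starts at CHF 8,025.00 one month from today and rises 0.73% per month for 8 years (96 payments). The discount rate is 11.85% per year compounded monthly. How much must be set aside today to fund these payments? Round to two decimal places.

Periodic rate r = 0.1185/12 per month; n is counted in months.
Growing ordinary annuity: PV = PMT₁ × [1 − ((1+g)/(1+r))^n] / (r − g) = 8,025 × [1 − ((1+0.0073)/(1+r))^96] / (r − 0.0073) = CHF 677,435.01.

CHF 677,435.01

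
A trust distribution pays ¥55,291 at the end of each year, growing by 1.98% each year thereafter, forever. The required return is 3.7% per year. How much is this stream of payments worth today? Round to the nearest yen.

¥3,214,593

Periodic rate r = 0.037 per year.
Growing perpetuity (Gordon): PV = PMT₁ / (r − g) = 55,291 / (r − 0.0198) = ¥3,214,593.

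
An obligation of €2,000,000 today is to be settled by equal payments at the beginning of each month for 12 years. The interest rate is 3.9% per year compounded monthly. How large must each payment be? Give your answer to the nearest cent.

€17,357.21

Level annuity due; solve PV = PMT × [(1 − (1+r)^−n)/r] × (1+r) for PMT.
Periodic rate r = 0.039/12 per month; n is counted in months.
With n = 144: PMT = 2,000,000 / ([(1 − (1+r)^−n)/r] × (1+r)) = €17,357.21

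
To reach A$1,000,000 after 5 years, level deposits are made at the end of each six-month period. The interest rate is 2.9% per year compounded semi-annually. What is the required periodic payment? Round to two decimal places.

A$93,647.15

Level ordinary annuity; solve FV = PMT × [((1+r)^n − 1)/r] for PMT.
Periodic rate r = 0.029/2 per half-year; n is counted in half-years.
With n = 10: PMT = 1,000,000 / ([((1+r)^n − 1)/r]) = A$93,647.15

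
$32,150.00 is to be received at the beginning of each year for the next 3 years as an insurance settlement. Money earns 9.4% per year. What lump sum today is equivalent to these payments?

$88,400.06

This is an annuity due: 3 payments of $32,150.00 at the beginning of each year.
Periodic rate r = 0.094 per year.
PV = PMT × [(1 − (1+r)^−n)/r] × (1+r) = 32,150 × [1 − (1+r)^−3] / r × (1+r) = $88,400.06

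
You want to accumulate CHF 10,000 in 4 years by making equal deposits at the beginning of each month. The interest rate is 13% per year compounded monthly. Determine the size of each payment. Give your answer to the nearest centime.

CHF 158.23

Level annuity due; solve FV = PMT × [((1+r)^n − 1)/r] × (1+r) for PMT.
Periodic rate r = 0.13/12 per month; n is counted in months.
With n = 48: PMT = 10,000 / ([((1+r)^n − 1)/r] × (1+r)) = CHF 158.23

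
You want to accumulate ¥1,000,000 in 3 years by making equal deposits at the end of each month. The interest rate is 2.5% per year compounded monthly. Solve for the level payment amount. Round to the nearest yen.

Level ordinary annuity; solve FV = PMT × [((1+r)^n − 1)/r] for PMT.
Periodic rate r = 0.025/12 per month; n is counted in months.
With n = 36: PMT = 1,000,000 / ([((1+r)^n − 1)/r]) = ¥26,778

¥26,778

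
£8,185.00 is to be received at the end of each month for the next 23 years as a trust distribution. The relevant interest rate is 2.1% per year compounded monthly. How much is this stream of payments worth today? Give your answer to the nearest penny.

£1,790,455.63

This is an ordinary annuity: 276 payments of £8,185.00 at the end of each month.
Periodic rate r = 0.021/12 per month; n is counted in months.
PV = PMT × [(1 − (1+r)^−n)/r] = 8,185 × [1 − (1+r)^−276] / r = £1,790,455.63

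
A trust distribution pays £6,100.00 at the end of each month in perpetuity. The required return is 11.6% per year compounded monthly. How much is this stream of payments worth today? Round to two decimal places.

Periodic rate r = 0.116/12 per month.
Level perpetuity: PV = PMT / r = 6,100 / (0.116/12) = £631,034.48.

£631,034.48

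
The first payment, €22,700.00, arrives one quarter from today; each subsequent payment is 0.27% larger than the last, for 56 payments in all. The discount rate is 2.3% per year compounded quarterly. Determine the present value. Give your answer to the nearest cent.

€1,164,055.78

Periodic rate r = 0.023/4 per quarter; n is counted in quarters.
Growing ordinary annuity: PV = PMT₁ × [1 − ((1+g)/(1+r))^n] / (r − g) = 22,700 × [1 − ((1+0.0027)/(1+r))^56] / (r − 0.0027) = €1,164,055.78.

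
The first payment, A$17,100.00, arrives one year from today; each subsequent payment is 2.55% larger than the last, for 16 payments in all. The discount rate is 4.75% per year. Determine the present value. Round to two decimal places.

A$223,821.24

Periodic rate r = 0.0475 per year.
Growing ordinary annuity: PV = PMT₁ × [1 − ((1+g)/(1+r))^n] / (r − g) = 17,100 × [1 − ((1+0.0255)/(1+r))^16] / (r − 0.0255) = A$223,821.24.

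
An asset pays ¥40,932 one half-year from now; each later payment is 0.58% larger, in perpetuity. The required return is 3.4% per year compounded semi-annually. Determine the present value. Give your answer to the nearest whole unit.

Periodic rate r = 0.034/2 per half-year.
Growing perpetuity (Gordon): PV = PMT₁ / (r − g) = 40,932 / (r − 0.0058) = ¥3,654,643.

¥3,654,643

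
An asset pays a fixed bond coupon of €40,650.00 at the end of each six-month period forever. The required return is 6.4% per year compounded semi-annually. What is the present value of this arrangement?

Periodic rate r = 0.064/2 per half-year.
Level perpetuity: PV = PMT / r = 40,650 / (0.064/2) = €1,270,312.50.

€1,270,312.50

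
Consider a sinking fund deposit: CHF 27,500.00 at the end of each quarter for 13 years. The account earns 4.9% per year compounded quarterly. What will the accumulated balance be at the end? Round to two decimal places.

This is an ordinary annuity: 52 deposits of CHF 27,500.00 at the end of each quarter.
Periodic rate r = 0.049/4 per quarter; n is counted in quarters.
FV = PMT × [((1+r)^n − 1)/r] = 27,500 × [(1+r)^52 − 1] / r = CHF 1,983,359.74

CHF 1,983,359.74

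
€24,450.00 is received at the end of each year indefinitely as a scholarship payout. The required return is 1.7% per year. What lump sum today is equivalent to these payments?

Periodic rate r = 0.017 per year.
Level perpetuity: PV = PMT / r = 24,450 / (0.017) = €1,438,235.29.

€1,438,235.29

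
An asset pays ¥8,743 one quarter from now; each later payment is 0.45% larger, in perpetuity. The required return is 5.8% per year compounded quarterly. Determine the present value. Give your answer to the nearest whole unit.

¥874,300

Periodic rate r = 0.058/4 per quarter.
Growing perpetuity (Gordon): PV = PMT₁ / (r − g) = 8,743 / (r − 0.0045) = ¥874,300.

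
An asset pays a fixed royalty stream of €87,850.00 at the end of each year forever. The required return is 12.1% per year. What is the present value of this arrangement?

Periodic rate r = 0.121 per year.
Level perpetuity: PV = PMT / r = 87,850 / (0.121) = €726,033.06.

€726,033.06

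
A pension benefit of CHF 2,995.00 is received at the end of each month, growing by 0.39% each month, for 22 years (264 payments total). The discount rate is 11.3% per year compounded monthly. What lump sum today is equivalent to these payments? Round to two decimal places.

Periodic rate r = 0.113/12 per month; n is counted in months.
Growing ordinary annuity: PV = PMT₁ × [1 − ((1+g)/(1+r))^n] / (r − g) = 2,995 × [1 − ((1+0.0039)/(1+r))^264] / (r − 0.0039) = CHF 415,140.09.

CHF 415,140.09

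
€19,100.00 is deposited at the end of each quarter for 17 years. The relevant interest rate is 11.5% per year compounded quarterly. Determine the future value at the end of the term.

This is an ordinary annuity: 68 deposits of €19,100.00 at the end of each quarter.
Periodic rate r = 0.115/4 per quarter; n is counted in quarters.
FV = PMT × [((1+r)^n − 1)/r] = 19,100 × [(1+r)^68 − 1] / r = €3,900,908.82

€3,900,908.82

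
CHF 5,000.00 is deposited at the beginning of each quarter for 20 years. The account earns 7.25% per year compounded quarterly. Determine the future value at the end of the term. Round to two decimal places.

CHF 901,039.27

This is an annuity due: 80 deposits of CHF 5,000.00 at the beginning of each quarter.
Periodic rate r = 0.0725/4 per quarter; n is counted in quarters.
FV = PMT × [((1+r)^n − 1)/r] × (1+r) = 5,000 × [(1+r)^80 − 1] / r × (1+r) = CHF 901,039.27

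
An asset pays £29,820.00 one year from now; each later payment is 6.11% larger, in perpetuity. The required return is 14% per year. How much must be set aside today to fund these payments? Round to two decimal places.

£377,946.77

Periodic rate r = 0.14 per year.
Growing perpetuity (Gordon): PV = PMT₁ / (r − g) = 29,820 / (r − 0.0611) = £377,946.77.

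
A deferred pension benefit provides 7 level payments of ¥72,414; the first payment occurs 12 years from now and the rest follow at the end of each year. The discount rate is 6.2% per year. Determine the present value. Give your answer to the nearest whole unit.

¥207,105

Ordinary annuity of 7 payments, first payment at period 12.
Periodic rate r = 0.062 per year.
The ordinary-annuity PV formula values the stream one period before the first payment (period 11); discount that back 11 periods:
PV₀ = 72,414 × [1 − (1+r)^−7] / r × (1+r)^−11 = ¥207,105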